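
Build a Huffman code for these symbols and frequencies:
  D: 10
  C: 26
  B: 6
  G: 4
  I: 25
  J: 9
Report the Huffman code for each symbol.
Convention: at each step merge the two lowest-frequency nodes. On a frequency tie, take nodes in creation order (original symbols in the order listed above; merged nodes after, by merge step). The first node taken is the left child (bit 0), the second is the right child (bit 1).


Huffman tree construction:
Step 1: Merge G(4) + B(6) = 10
Step 2: Merge J(9) + D(10) = 19
Step 3: Merge (G+B)(10) + (J+D)(19) = 29
Step 4: Merge I(25) + C(26) = 51
Step 5: Merge ((G+B)+(J+D))(29) + (I+C)(51) = 80
Read each symbol's code off the tree from the root (left child = 0, right child = 1).

Codes:
  D: 011 (length 3)
  C: 11 (length 2)
  B: 001 (length 3)
  G: 000 (length 3)
  I: 10 (length 2)
  J: 010 (length 3)
Average code length: 189/80 = 2.3625 bits/symbol


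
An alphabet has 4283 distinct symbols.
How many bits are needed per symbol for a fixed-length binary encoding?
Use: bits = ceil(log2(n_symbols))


log2(4283) = 12.0644
Bracket: 2^12 = 4096 < 4283 <= 2^13 = 8192
So ceil(log2(4283)) = 13

bits = ceil(log2(4283)) = ceil(12.0644) = 13 bits


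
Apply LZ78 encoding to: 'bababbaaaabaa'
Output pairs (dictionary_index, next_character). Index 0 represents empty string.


LZ78 encoding steps:
Dictionary: {0: ''}
Step 1: w='' (idx 0), next='b' -> output (0, 'b'), add 'b' as idx 1
Step 2: w='' (idx 0), next='a' -> output (0, 'a'), add 'a' as idx 2
Step 3: w='b' (idx 1), next='a' -> output (1, 'a'), add 'ba' as idx 3
Step 4: w='b' (idx 1), next='b' -> output (1, 'b'), add 'bb' as idx 4
Step 5: w='a' (idx 2), next='a' -> output (2, 'a'), add 'aa' as idx 5
Step 6: w='aa' (idx 5), next='b' -> output (5, 'b'), add 'aab' as idx 6
Step 7: w='aa' (idx 5), end of input -> output (5, '')


Encoded: [(0, 'b'), (0, 'a'), (1, 'a'), (1, 'b'), (2, 'a'), (5, 'b'), (5, '')]


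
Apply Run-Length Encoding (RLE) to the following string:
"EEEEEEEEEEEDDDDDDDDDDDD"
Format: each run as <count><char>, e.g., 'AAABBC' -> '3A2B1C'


Scanning runs left to right:
  i=0: run of 'E' x 11 -> '11E'
  i=11: run of 'D' x 12 -> '12D'

RLE = 11E12D


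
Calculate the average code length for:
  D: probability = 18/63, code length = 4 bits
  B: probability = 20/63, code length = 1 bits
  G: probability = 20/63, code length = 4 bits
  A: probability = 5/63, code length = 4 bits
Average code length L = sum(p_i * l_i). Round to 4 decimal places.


Weighted contributions p_i * l_i:
  D: (18/63) * 4 = 72/63
  B: (20/63) * 1 = 20/63
  G: (20/63) * 4 = 80/63
  A: (5/63) * 4 = 20/63
Sum = (72 + 20 + 80 + 20)/63 = 192/63

L = 192/63 = 3.0476 bits/symbol


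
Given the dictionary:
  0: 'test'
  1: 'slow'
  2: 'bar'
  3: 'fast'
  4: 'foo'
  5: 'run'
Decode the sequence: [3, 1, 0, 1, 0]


Look up each index in the dictionary:
  3 -> 'fast'
  1 -> 'slow'
  0 -> 'test'
  1 -> 'slow'
  0 -> 'test'

Decoded: "fast slow test slow test"


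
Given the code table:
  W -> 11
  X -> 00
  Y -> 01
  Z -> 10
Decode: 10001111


Decoding:
10 -> Z
00 -> X
11 -> W
11 -> W


Result: ZXWW


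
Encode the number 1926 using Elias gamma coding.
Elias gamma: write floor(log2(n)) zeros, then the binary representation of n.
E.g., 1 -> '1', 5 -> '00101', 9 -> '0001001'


num_bits = floor(log2(1926)) + 1 = 11
leading_zeros = num_bits - 1 = 10
binary(1926) = 11110000110

Elias gamma(1926) = '0000000000' + '11110000110' = 000000000011110000110 (21 bits)


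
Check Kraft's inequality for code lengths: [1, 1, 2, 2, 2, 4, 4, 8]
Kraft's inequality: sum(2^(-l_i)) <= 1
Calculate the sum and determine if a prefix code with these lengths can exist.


Sum = 2^(-1) + 2^(-1) + 2^(-2) + 2^(-2) + 2^(-2) + 2^(-4) + 2^(-4) + 2^(-8)
    = 0.5 + 0.5 + 0.25 + 0.25 + 0.25 + 0.0625 + 0.0625 + 0.00390625
    = 481/256 = 1.87890625
Since 1.87890625 > 1, Kraft's inequality is NOT satisfied.
A prefix code with these lengths CANNOT exist.

Kraft sum = 1.87890625. Not satisfied.


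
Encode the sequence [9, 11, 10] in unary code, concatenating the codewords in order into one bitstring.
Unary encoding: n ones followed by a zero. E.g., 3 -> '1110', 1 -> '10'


Encode each number as n ones followed by a terminating 0:
  9 -> 1111111110 (10 bits)
  11 -> 111111111110 (12 bits)
  10 -> 11111111110 (11 bits)
Total length = 10 + 12 + 11 = 33 bits.

Unary([9, 11, 10]) = 111111111011111111111011111111110 (33 bits)


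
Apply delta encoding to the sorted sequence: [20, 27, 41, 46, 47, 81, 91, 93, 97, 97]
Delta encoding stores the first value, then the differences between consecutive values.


First value: 20
Deltas:
  27 - 20 = 7
  41 - 27 = 14
  46 - 41 = 5
  47 - 46 = 1
  81 - 47 = 34
  91 - 81 = 10
  93 - 91 = 2
  97 - 93 = 4
  97 - 97 = 0


Delta encoded: [20, 7, 14, 5, 1, 34, 10, 2, 4, 0]


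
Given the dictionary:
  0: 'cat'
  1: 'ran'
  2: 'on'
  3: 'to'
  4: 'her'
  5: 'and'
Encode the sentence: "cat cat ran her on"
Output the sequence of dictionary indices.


Look up each word in the dictionary:
  'cat' -> 0
  'cat' -> 0
  'ran' -> 1
  'her' -> 4
  'on' -> 2

Encoded: [0, 0, 1, 4, 2]


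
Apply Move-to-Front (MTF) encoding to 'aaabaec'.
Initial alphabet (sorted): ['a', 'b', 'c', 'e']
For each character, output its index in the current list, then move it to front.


MTF encoding:
'a': index 0 in ['a', 'b', 'c', 'e'] -> ['a', 'b', 'c', 'e']
'a': index 0 in ['a', 'b', 'c', 'e'] -> ['a', 'b', 'c', 'e']
'a': index 0 in ['a', 'b', 'c', 'e'] -> ['a', 'b', 'c', 'e']
'b': index 1 in ['a', 'b', 'c', 'e'] -> ['b', 'a', 'c', 'e']
'a': index 1 in ['b', 'a', 'c', 'e'] -> ['a', 'b', 'c', 'e']
'e': index 3 in ['a', 'b', 'c', 'e'] -> ['e', 'a', 'b', 'c']
'c': index 3 in ['e', 'a', 'b', 'c'] -> ['c', 'e', 'a', 'b']


Output: [0, 0, 0, 1, 1, 3, 3]


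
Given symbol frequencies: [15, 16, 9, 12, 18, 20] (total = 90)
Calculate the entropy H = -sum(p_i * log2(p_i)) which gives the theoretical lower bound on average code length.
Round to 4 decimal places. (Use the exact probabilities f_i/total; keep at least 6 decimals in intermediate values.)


Per-symbol terms -p_i * log2(p_i) with p_i = f_i/90:
  p = 15/90 = 0.166667: log2(p) = -2.584963, -p*log2(p) = 0.430827
  p = 16/90 = 0.177778: log2(p) = -2.491853, -p*log2(p) = 0.442996
  p = 9/90 = 0.100000: log2(p) = -3.321928, -p*log2(p) = 0.332193
  p = 12/90 = 0.133333: log2(p) = -2.906891, -p*log2(p) = 0.387585
  p = 18/90 = 0.200000: log2(p) = -2.321928, -p*log2(p) = 0.464386
  p = 20/90 = 0.222222: log2(p) = -2.169925, -p*log2(p) = 0.482206
H = 0.430827 + 0.442996 + 0.332193 + 0.387585 + 0.464386 + 0.482206 = 2.540193

H = 2.5402 bits/symbol


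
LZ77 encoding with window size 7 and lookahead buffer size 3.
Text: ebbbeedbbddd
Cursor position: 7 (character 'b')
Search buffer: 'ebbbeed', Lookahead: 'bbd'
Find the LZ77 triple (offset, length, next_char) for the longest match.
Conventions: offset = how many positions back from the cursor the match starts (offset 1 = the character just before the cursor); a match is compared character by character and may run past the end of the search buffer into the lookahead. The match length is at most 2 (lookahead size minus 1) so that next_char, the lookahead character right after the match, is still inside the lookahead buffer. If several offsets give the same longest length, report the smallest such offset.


Try each offset into the search buffer:
  offset=1 (pos 6, char 'd'): match length 0
  offset=2 (pos 5, char 'e'): match length 0
  offset=3 (pos 4, char 'e'): match length 0
  offset=4 (pos 3, char 'b'): match length 1
  offset=5 (pos 2, char 'b'): match length 2
  offset=6 (pos 1, char 'b'): match length 2
  offset=7 (pos 0, char 'e'): match length 0
Longest match has length 2, found at offsets 5, 6; take the smallest, offset 5.
next_char = character at position 7 + 2 = 9 -> 'd'

Best match: offset=5, length=2 (matching 'bb' starting at position 2)
LZ77 triple: (5, 2, 'd')


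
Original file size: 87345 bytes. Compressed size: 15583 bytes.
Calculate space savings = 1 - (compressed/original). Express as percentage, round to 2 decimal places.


ratio = compressed/original = 15583/87345 = 0.178407
savings = 1 - ratio = 1 - 0.178407 = 0.821593
as a percentage: 0.821593 * 100 = 82.16%

Space savings = 1 - 15583/87345 = 82.16%


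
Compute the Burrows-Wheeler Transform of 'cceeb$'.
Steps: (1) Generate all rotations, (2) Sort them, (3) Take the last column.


Rotations (sorted):
  0: $cceeb -> last char: b
  1: b$ccee -> last char: e
  2: cceeb$ -> last char: $
  3: ceeb$c -> last char: c
  4: eb$cce -> last char: e
  5: eeb$cc -> last char: c


BWT = be$cec


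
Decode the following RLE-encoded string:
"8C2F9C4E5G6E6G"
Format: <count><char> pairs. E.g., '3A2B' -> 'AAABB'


Expanding each <count><char> pair:
  8C -> 'CCCCCCCC'
  2F -> 'FF'
  9C -> 'CCCCCCCCC'
  4E -> 'EEEE'
  5G -> 'GGGGG'
  6E -> 'EEEEEE'
  6G -> 'GGGGGG'

Decoded = CCCCCCCCFFCCCCCCCCCEEEEGGGGGEEEEEEGGGGGG


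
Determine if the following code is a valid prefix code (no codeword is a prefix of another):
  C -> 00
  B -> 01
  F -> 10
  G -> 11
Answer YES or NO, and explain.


Checking each pair (does one codeword prefix another?):
  C='00' vs B='01': no prefix
  C='00' vs F='10': no prefix
  C='00' vs G='11': no prefix
  B='01' vs C='00': no prefix
  B='01' vs F='10': no prefix
  B='01' vs G='11': no prefix
  F='10' vs C='00': no prefix
  F='10' vs B='01': no prefix
  F='10' vs G='11': no prefix
  G='11' vs C='00': no prefix
  G='11' vs B='01': no prefix
  G='11' vs F='10': no prefix
No violation found over all pairs.

YES -- this is a valid prefix code. No codeword is a prefix of any other codeword.


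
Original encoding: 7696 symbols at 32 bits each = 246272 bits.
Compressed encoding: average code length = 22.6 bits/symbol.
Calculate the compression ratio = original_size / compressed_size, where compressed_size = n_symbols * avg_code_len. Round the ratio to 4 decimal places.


original_size = n_symbols * orig_bits = 7696 * 32 = 246272 bits
compressed_size = n_symbols * avg_code_len = 7696 * 22.6 = 173929.6 bits
ratio = original_size / compressed_size = 246272 / 173929.6 = 1.4159

Compression ratio = 1.4159


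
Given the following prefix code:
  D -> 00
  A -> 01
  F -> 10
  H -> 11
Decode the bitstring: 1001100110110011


Decoding step by step:
Bits 10 -> F
Bits 01 -> A
Bits 10 -> F
Bits 01 -> A
Bits 10 -> F
Bits 11 -> H
Bits 00 -> D
Bits 11 -> H


Decoded message: FAFAFHDH


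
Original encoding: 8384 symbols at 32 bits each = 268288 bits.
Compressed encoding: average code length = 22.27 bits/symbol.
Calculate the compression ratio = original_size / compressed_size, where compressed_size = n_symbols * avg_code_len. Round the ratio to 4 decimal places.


original_size = n_symbols * orig_bits = 8384 * 32 = 268288 bits
compressed_size = n_symbols * avg_code_len = 8384 * 22.27 = 186711.68 bits
ratio = original_size / compressed_size = 268288 / 186711.68 = 1.4369

Compression ratio = 1.4369


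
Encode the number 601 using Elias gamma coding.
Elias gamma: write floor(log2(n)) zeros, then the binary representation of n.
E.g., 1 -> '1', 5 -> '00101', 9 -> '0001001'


num_bits = floor(log2(601)) + 1 = 10
leading_zeros = num_bits - 1 = 9
binary(601) = 1001011001

Elias gamma(601) = '000000000' + '1001011001' = 0000000001001011001 (19 bits)


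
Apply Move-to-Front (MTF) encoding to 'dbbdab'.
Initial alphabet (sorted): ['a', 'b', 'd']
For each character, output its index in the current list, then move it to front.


MTF encoding:
'd': index 2 in ['a', 'b', 'd'] -> ['d', 'a', 'b']
'b': index 2 in ['d', 'a', 'b'] -> ['b', 'd', 'a']
'b': index 0 in ['b', 'd', 'a'] -> ['b', 'd', 'a']
'd': index 1 in ['b', 'd', 'a'] -> ['d', 'b', 'a']
'a': index 2 in ['d', 'b', 'a'] -> ['a', 'd', 'b']
'b': index 2 in ['a', 'd', 'b'] -> ['b', 'a', 'd']


Output: [2, 2, 0, 1, 2, 2]


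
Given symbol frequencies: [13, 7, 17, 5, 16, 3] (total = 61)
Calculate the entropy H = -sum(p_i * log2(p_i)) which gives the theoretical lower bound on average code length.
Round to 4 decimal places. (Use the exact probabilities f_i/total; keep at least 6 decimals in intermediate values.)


Per-symbol terms -p_i * log2(p_i) with p_i = f_i/61:
  p = 13/61 = 0.213115: log2(p) = -2.230298, -p*log2(p) = 0.475309
  p = 7/61 = 0.114754: log2(p) = -3.123382, -p*log2(p) = 0.358421
  p = 17/61 = 0.278689: log2(p) = -1.843274, -p*log2(p) = 0.513699
  p = 5/61 = 0.081967: log2(p) = -3.608809, -p*log2(p) = 0.295804
  p = 16/61 = 0.262295: log2(p) = -1.930737, -p*log2(p) = 0.506423
  p = 3/61 = 0.049180: log2(p) = -4.345775, -p*log2(p) = 0.213727
H = 0.475309 + 0.358421 + 0.513699 + 0.295804 + 0.506423 + 0.213727 = 2.363383

H = 2.3634 bits/symbol


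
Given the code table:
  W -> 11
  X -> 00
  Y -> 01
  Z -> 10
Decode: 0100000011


Decoding:
01 -> Y
00 -> X
00 -> X
00 -> X
11 -> W


Result: YXXXW


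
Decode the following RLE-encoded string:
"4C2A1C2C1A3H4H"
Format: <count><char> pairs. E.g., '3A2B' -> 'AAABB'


Expanding each <count><char> pair:
  4C -> 'CCCC'
  2A -> 'AA'
  1C -> 'C'
  2C -> 'CC'
  1A -> 'A'
  3H -> 'HHH'
  4H -> 'HHHH'

Decoded = CCCCAACCCAHHHHHHH


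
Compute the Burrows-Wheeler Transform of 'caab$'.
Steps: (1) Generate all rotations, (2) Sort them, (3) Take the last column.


Rotations (sorted):
  0: $caab -> last char: b
  1: aab$c -> last char: c
  2: ab$ca -> last char: a
  3: b$caa -> last char: a
  4: caab$ -> last char: $


BWT = bcaa$


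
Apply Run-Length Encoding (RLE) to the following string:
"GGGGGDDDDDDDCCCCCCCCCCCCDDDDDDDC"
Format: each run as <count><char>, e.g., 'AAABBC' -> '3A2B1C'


Scanning runs left to right:
  i=0: run of 'G' x 5 -> '5G'
  i=5: run of 'D' x 7 -> '7D'
  i=12: run of 'C' x 12 -> '12C'
  i=24: run of 'D' x 7 -> '7D'
  i=31: run of 'C' x 1 -> '1C'

RLE = 5G7D12C7D1C


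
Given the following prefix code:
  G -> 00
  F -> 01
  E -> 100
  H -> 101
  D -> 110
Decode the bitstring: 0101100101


Decoding step by step:
Bits 01 -> F
Bits 01 -> F
Bits 100 -> E
Bits 101 -> H


Decoded message: FFEH


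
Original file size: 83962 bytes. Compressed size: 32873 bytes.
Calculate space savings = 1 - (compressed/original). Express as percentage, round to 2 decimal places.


ratio = compressed/original = 32873/83962 = 0.391522
savings = 1 - ratio = 1 - 0.391522 = 0.608478
as a percentage: 0.608478 * 100 = 60.85%

Space savings = 1 - 32873/83962 = 60.85%


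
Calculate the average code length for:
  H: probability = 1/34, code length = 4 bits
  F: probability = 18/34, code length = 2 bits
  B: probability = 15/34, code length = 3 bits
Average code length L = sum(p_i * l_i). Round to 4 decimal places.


Weighted contributions p_i * l_i:
  H: (1/34) * 4 = 4/34
  F: (18/34) * 2 = 36/34
  B: (15/34) * 3 = 45/34
Sum = (4 + 36 + 45)/34 = 85/34

L = 85/34 = 2.5000 bits/symbol


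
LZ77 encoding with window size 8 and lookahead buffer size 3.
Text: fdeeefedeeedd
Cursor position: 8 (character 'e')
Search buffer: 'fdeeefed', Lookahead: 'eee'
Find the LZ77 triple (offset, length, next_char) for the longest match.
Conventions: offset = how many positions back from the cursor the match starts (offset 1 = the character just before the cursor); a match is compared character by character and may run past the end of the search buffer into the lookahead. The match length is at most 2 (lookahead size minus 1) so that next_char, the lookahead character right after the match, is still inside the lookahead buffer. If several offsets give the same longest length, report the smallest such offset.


Try each offset into the search buffer:
  offset=1 (pos 7, char 'd'): match length 0
  offset=2 (pos 6, char 'e'): match length 1
  offset=3 (pos 5, char 'f'): match length 0
  offset=4 (pos 4, char 'e'): match length 1
  offset=5 (pos 3, char 'e'): match length 2
  offset=6 (pos 2, char 'e'): match length 2
  offset=7 (pos 1, char 'd'): match length 0
  offset=8 (pos 0, char 'f'): match length 0
Longest match has length 2, found at offsets 5, 6; take the smallest, offset 5.
next_char = character at position 8 + 2 = 10 -> 'e'

Best match: offset=5, length=2 (matching 'ee' starting at position 3)
LZ77 triple: (5, 2, 'e')


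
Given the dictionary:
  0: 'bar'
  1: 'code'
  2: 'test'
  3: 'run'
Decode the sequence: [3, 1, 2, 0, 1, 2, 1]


Look up each index in the dictionary:
  3 -> 'run'
  1 -> 'code'
  2 -> 'test'
  0 -> 'bar'
  1 -> 'code'
  2 -> 'test'
  1 -> 'code'

Decoded: "run code test bar code test code"


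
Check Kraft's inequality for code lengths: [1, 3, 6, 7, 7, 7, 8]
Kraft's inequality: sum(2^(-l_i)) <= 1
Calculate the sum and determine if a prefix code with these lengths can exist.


Sum = 2^(-1) + 2^(-3) + 2^(-6) + 2^(-7) + 2^(-7) + 2^(-7) + 2^(-8)
    = 0.5 + 0.125 + 0.015625 + 0.0078125 + 0.0078125 + 0.0078125 + 0.00390625
    = 171/256 = 0.66796875
Since 0.66796875 <= 1, Kraft's inequality IS satisfied.
A prefix code with these lengths CAN exist.

Kraft sum = 0.66796875. Satisfied.


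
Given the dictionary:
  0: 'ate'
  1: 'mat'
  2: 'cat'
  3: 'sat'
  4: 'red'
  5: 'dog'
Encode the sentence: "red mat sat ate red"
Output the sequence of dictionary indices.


Look up each word in the dictionary:
  'red' -> 4
  'mat' -> 1
  'sat' -> 3
  'ate' -> 0
  'red' -> 4

Encoded: [4, 1, 3, 0, 4]


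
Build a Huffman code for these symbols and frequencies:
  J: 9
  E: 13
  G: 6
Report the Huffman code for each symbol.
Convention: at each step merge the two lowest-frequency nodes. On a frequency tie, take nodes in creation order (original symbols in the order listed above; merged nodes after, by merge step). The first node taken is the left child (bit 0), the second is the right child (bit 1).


Huffman tree construction:
Step 1: Merge G(6) + J(9) = 15
Step 2: Merge E(13) + (G+J)(15) = 28
Read each symbol's code off the tree from the root (left child = 0, right child = 1).

Codes:
  J: 11 (length 2)
  E: 0 (length 1)
  G: 10 (length 2)
Average code length: 43/28 = 1.5357 bits/symbol


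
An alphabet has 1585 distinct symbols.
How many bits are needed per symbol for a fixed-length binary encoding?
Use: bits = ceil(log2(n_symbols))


log2(1585) = 10.6303
Bracket: 2^10 = 1024 < 1585 <= 2^11 = 2048
So ceil(log2(1585)) = 11

bits = ceil(log2(1585)) = ceil(10.6303) = 11 bits


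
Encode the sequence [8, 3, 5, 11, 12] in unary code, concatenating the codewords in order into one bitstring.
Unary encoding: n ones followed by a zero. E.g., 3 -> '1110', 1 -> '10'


Encode each number as n ones followed by a terminating 0:
  8 -> 111111110 (9 bits)
  3 -> 1110 (4 bits)
  5 -> 111110 (6 bits)
  11 -> 111111111110 (12 bits)
  12 -> 1111111111110 (13 bits)
Total length = 9 + 4 + 6 + 12 + 13 = 44 bits.

Unary([8, 3, 5, 11, 12]) = 11111111011101111101111111111101111111111110 (44 bits)


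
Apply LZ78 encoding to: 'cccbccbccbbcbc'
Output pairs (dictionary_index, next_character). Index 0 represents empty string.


LZ78 encoding steps:
Dictionary: {0: ''}
Step 1: w='' (idx 0), next='c' -> output (0, 'c'), add 'c' as idx 1
Step 2: w='c' (idx 1), next='c' -> output (1, 'c'), add 'cc' as idx 2
Step 3: w='' (idx 0), next='b' -> output (0, 'b'), add 'b' as idx 3
Step 4: w='cc' (idx 2), next='b' -> output (2, 'b'), add 'ccb' as idx 4
Step 5: w='ccb' (idx 4), next='b' -> output (4, 'b'), add 'ccbb' as idx 5
Step 6: w='c' (idx 1), next='b' -> output (1, 'b'), add 'cb' as idx 6
Step 7: w='c' (idx 1), end of input -> output (1, '')


Encoded: [(0, 'c'), (1, 'c'), (0, 'b'), (2, 'b'), (4, 'b'), (1, 'b'), (1, '')]


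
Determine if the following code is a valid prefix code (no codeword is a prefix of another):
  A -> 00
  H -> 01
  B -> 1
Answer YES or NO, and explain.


Checking each pair (does one codeword prefix another?):
  A='00' vs H='01': no prefix
  A='00' vs B='1': no prefix
  H='01' vs A='00': no prefix
  H='01' vs B='1': no prefix
  B='1' vs A='00': no prefix
  B='1' vs H='01': no prefix
No violation found over all pairs.

YES -- this is a valid prefix code. No codeword is a prefix of any other codeword.


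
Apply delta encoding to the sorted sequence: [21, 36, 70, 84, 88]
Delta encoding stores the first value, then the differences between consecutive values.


First value: 21
Deltas:
  36 - 21 = 15
  70 - 36 = 34
  84 - 70 = 14
  88 - 84 = 4


Delta encoded: [21, 15, 34, 14, 4]


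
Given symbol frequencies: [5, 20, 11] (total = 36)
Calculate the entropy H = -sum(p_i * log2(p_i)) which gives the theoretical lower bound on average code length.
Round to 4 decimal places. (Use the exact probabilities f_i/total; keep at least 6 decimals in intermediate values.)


Per-symbol terms -p_i * log2(p_i) with p_i = f_i/36:
  p = 5/36 = 0.138889: log2(p) = -2.847997, -p*log2(p) = 0.395555
  p = 20/36 = 0.555556: log2(p) = -0.847997, -p*log2(p) = 0.471109
  p = 11/36 = 0.305556: log2(p) = -1.710493, -p*log2(p) = 0.522651
H = 0.395555 + 0.471109 + 0.522651 = 1.389315

H = 1.3893 bits/symbol


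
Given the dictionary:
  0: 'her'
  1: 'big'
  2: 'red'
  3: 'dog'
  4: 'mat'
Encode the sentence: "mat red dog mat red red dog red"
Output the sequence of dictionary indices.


Look up each word in the dictionary:
  'mat' -> 4
  'red' -> 2
  'dog' -> 3
  'mat' -> 4
  'red' -> 2
  'red' -> 2
  'dog' -> 3
  'red' -> 2

Encoded: [4, 2, 3, 4, 2, 2, 3, 2]


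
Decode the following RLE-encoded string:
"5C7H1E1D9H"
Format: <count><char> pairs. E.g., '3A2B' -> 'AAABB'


Expanding each <count><char> pair:
  5C -> 'CCCCC'
  7H -> 'HHHHHHH'
  1E -> 'E'
  1D -> 'D'
  9H -> 'HHHHHHHHH'

Decoded = CCCCCHHHHHHHEDHHHHHHHHH


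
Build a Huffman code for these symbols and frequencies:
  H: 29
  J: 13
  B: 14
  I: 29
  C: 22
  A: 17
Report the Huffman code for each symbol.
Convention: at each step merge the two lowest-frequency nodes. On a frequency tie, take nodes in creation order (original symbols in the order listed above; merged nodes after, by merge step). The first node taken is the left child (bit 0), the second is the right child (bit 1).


Huffman tree construction:
Step 1: Merge J(13) + B(14) = 27
Step 2: Merge A(17) + C(22) = 39
Step 3: Merge (J+B)(27) + H(29) = 56
Step 4: Merge I(29) + (A+C)(39) = 68
Step 5: Merge ((J+B)+H)(56) + (I+(A+C))(68) = 124
Read each symbol's code off the tree from the root (left child = 0, right child = 1).

Codes:
  H: 01 (length 2)
  J: 000 (length 3)
  B: 001 (length 3)
  I: 10 (length 2)
  C: 111 (length 3)
  A: 110 (length 3)
Average code length: 314/124 = 2.5323 bits/symbol


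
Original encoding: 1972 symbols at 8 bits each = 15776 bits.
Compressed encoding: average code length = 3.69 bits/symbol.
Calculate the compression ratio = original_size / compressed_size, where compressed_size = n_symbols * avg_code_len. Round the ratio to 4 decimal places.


original_size = n_symbols * orig_bits = 1972 * 8 = 15776 bits
compressed_size = n_symbols * avg_code_len = 1972 * 3.69 = 7276.68 bits
ratio = original_size / compressed_size = 15776 / 7276.68 = 2.168

Compression ratio = 2.168


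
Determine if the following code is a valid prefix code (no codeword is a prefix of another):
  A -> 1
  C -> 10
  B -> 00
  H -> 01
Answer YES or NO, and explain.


Checking each pair (does one codeword prefix another?):
  A='1' vs C='10': prefix -- VIOLATION

NO -- this is NOT a valid prefix code. A (1) is a prefix of C (10).


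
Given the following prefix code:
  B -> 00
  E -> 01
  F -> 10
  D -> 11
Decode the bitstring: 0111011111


Decoding step by step:
Bits 01 -> E
Bits 11 -> D
Bits 01 -> E
Bits 11 -> D
Bits 11 -> D


Decoded message: EDEDD


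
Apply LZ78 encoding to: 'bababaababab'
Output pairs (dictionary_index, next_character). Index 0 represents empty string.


LZ78 encoding steps:
Dictionary: {0: ''}
Step 1: w='' (idx 0), next='b' -> output (0, 'b'), add 'b' as idx 1
Step 2: w='' (idx 0), next='a' -> output (0, 'a'), add 'a' as idx 2
Step 3: w='b' (idx 1), next='a' -> output (1, 'a'), add 'ba' as idx 3
Step 4: w='ba' (idx 3), next='a' -> output (3, 'a'), add 'baa' as idx 4
Step 5: w='ba' (idx 3), next='b' -> output (3, 'b'), add 'bab' as idx 5
Step 6: w='a' (idx 2), next='b' -> output (2, 'b'), add 'ab' as idx 6


Encoded: [(0, 'b'), (0, 'a'), (1, 'a'), (3, 'a'), (3, 'b'), (2, 'b')]


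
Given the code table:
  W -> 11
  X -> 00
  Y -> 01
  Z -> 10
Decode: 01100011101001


Decoding:
01 -> Y
10 -> Z
00 -> X
11 -> W
10 -> Z
10 -> Z
01 -> Y


Result: YZXWZZY


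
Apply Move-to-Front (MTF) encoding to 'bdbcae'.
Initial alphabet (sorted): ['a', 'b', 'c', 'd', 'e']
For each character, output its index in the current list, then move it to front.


MTF encoding:
'b': index 1 in ['a', 'b', 'c', 'd', 'e'] -> ['b', 'a', 'c', 'd', 'e']
'd': index 3 in ['b', 'a', 'c', 'd', 'e'] -> ['d', 'b', 'a', 'c', 'e']
'b': index 1 in ['d', 'b', 'a', 'c', 'e'] -> ['b', 'd', 'a', 'c', 'e']
'c': index 3 in ['b', 'd', 'a', 'c', 'e'] -> ['c', 'b', 'd', 'a', 'e']
'a': index 3 in ['c', 'b', 'd', 'a', 'e'] -> ['a', 'c', 'b', 'd', 'e']
'e': index 4 in ['a', 'c', 'b', 'd', 'e'] -> ['e', 'a', 'c', 'b', 'd']


Output: [1, 3, 1, 3, 3, 4]


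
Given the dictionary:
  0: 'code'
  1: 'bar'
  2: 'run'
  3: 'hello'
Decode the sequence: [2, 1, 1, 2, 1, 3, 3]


Look up each index in the dictionary:
  2 -> 'run'
  1 -> 'bar'
  1 -> 'bar'
  2 -> 'run'
  1 -> 'bar'
  3 -> 'hello'
  3 -> 'hello'

Decoded: "run bar bar run bar hello hello"


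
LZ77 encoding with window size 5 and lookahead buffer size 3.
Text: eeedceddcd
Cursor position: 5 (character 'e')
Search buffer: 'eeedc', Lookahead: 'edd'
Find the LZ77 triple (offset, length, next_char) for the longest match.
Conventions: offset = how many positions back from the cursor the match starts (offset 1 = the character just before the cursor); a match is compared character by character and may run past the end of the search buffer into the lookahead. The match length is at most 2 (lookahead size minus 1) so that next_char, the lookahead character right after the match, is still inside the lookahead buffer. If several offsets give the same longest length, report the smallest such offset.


Try each offset into the search buffer:
  offset=1 (pos 4, char 'c'): match length 0
  offset=2 (pos 3, char 'd'): match length 0
  offset=3 (pos 2, char 'e'): match length 2
  offset=4 (pos 1, char 'e'): match length 1
  offset=5 (pos 0, char 'e'): match length 1
Longest match has length 2 at offset 3.
next_char = character at position 5 + 2 = 7 -> 'd'

Best match: offset=3, length=2 (matching 'ed' starting at position 2)
LZ77 triple: (3, 2, 'd')


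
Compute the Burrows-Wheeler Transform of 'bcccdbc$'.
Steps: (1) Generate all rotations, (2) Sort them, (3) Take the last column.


Rotations (sorted):
  0: $bcccdbc -> last char: c
  1: bc$bcccd -> last char: d
  2: bcccdbc$ -> last char: $
  3: c$bcccdb -> last char: b
  4: cccdbc$b -> last char: b
  5: ccdbc$bc -> last char: c
  6: cdbc$bcc -> last char: c
  7: dbc$bccc -> last char: c


BWT = cd$bbccc


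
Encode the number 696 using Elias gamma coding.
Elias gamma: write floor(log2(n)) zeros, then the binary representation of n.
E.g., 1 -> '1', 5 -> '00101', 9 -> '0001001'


num_bits = floor(log2(696)) + 1 = 10
leading_zeros = num_bits - 1 = 9
binary(696) = 1010111000

Elias gamma(696) = '000000000' + '1010111000' = 0000000001010111000 (19 bits)


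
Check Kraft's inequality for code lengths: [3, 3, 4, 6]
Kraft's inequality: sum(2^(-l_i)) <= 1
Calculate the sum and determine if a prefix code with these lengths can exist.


Sum = 2^(-3) + 2^(-3) + 2^(-4) + 2^(-6)
    = 0.125 + 0.125 + 0.0625 + 0.015625
    = 21/64 = 0.328125
Since 0.328125 <= 1, Kraft's inequality IS satisfied.
A prefix code with these lengths CAN exist.

Kraft sum = 0.328125. Satisfied.


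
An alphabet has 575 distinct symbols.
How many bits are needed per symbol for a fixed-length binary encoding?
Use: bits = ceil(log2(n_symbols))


log2(575) = 9.1674
Bracket: 2^9 = 512 < 575 <= 2^10 = 1024
So ceil(log2(575)) = 10

bits = ceil(log2(575)) = ceil(9.1674) = 10 bits


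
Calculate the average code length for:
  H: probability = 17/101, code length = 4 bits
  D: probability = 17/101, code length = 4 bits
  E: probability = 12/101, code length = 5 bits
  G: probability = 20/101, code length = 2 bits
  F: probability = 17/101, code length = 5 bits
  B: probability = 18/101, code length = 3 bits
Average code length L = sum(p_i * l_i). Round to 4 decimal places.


Weighted contributions p_i * l_i:
  H: (17/101) * 4 = 68/101
  D: (17/101) * 4 = 68/101
  E: (12/101) * 5 = 60/101
  G: (20/101) * 2 = 40/101
  F: (17/101) * 5 = 85/101
  B: (18/101) * 3 = 54/101
Sum = (68 + 68 + 60 + 40 + 85 + 54)/101 = 375/101

L = 375/101 = 3.7129 bits/symbol


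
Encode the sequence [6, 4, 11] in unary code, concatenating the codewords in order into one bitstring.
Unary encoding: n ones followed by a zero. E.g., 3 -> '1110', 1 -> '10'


Encode each number as n ones followed by a terminating 0:
  6 -> 1111110 (7 bits)
  4 -> 11110 (5 bits)
  11 -> 111111111110 (12 bits)
Total length = 7 + 5 + 12 = 24 bits.

Unary([6, 4, 11]) = 111111011110111111111110 (24 bits)


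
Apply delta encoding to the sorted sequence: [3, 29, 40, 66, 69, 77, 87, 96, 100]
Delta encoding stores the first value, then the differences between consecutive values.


First value: 3
Deltas:
  29 - 3 = 26
  40 - 29 = 11
  66 - 40 = 26
  69 - 66 = 3
  77 - 69 = 8
  87 - 77 = 10
  96 - 87 = 9
  100 - 96 = 4


Delta encoded: [3, 26, 11, 26, 3, 8, 10, 9, 4]


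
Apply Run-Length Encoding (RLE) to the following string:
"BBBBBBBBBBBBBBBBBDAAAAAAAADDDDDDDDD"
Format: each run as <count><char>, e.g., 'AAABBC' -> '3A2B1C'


Scanning runs left to right:
  i=0: run of 'B' x 17 -> '17B'
  i=17: run of 'D' x 1 -> '1D'
  i=18: run of 'A' x 8 -> '8A'
  i=26: run of 'D' x 9 -> '9D'

RLE = 17B1D8A9D


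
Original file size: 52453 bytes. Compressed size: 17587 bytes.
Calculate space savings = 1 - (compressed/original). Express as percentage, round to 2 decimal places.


ratio = compressed/original = 17587/52453 = 0.335291
savings = 1 - ratio = 1 - 0.335291 = 0.664709
as a percentage: 0.664709 * 100 = 66.47%

Space savings = 1 - 17587/52453 = 66.47%


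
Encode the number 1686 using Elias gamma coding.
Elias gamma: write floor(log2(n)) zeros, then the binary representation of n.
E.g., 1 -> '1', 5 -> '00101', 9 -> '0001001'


num_bits = floor(log2(1686)) + 1 = 11
leading_zeros = num_bits - 1 = 10
binary(1686) = 11010010110

Elias gamma(1686) = '0000000000' + '11010010110' = 000000000011010010110 (21 bits)


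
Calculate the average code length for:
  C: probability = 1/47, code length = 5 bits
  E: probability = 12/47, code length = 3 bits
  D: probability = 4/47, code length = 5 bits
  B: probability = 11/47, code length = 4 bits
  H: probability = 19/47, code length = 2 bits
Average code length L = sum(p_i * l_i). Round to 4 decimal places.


Weighted contributions p_i * l_i:
  C: (1/47) * 5 = 5/47
  E: (12/47) * 3 = 36/47
  D: (4/47) * 5 = 20/47
  B: (11/47) * 4 = 44/47
  H: (19/47) * 2 = 38/47
Sum = (5 + 36 + 20 + 44 + 38)/47 = 143/47

L = 143/47 = 3.0426 bits/symbol


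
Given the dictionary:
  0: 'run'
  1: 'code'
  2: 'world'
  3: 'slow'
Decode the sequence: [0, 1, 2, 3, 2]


Look up each index in the dictionary:
  0 -> 'run'
  1 -> 'code'
  2 -> 'world'
  3 -> 'slow'
  2 -> 'world'

Decoded: "run code world slow world"


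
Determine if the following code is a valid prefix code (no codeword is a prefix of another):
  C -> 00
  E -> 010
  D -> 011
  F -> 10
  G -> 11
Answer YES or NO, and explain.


Checking each pair (does one codeword prefix another?):
  C='00' vs E='010': no prefix
  C='00' vs D='011': no prefix
  C='00' vs F='10': no prefix
  C='00' vs G='11': no prefix
  E='010' vs C='00': no prefix
  E='010' vs D='011': no prefix
  E='010' vs F='10': no prefix
  E='010' vs G='11': no prefix
  D='011' vs C='00': no prefix
  D='011' vs E='010': no prefix
  D='011' vs F='10': no prefix
  D='011' vs G='11': no prefix
  F='10' vs C='00': no prefix
  F='10' vs E='010': no prefix
  F='10' vs D='011': no prefix
  F='10' vs G='11': no prefix
  G='11' vs C='00': no prefix
  G='11' vs E='010': no prefix
  G='11' vs D='011': no prefix
  G='11' vs F='10': no prefix
No violation found over all pairs.

YES -- this is a valid prefix code. No codeword is a prefix of any other codeword.


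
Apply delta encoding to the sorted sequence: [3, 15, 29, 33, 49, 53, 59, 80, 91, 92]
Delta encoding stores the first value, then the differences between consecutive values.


First value: 3
Deltas:
  15 - 3 = 12
  29 - 15 = 14
  33 - 29 = 4
  49 - 33 = 16
  53 - 49 = 4
  59 - 53 = 6
  80 - 59 = 21
  91 - 80 = 11
  92 - 91 = 1


Delta encoded: [3, 12, 14, 4, 16, 4, 6, 21, 11, 1]


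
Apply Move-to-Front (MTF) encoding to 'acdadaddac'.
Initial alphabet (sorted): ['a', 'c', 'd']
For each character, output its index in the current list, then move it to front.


MTF encoding:
'a': index 0 in ['a', 'c', 'd'] -> ['a', 'c', 'd']
'c': index 1 in ['a', 'c', 'd'] -> ['c', 'a', 'd']
'd': index 2 in ['c', 'a', 'd'] -> ['d', 'c', 'a']
'a': index 2 in ['d', 'c', 'a'] -> ['a', 'd', 'c']
'd': index 1 in ['a', 'd', 'c'] -> ['d', 'a', 'c']
'a': index 1 in ['d', 'a', 'c'] -> ['a', 'd', 'c']
'd': index 1 in ['a', 'd', 'c'] -> ['d', 'a', 'c']
'd': index 0 in ['d', 'a', 'c'] -> ['d', 'a', 'c']
'a': index 1 in ['d', 'a', 'c'] -> ['a', 'd', 'c']
'c': index 2 in ['a', 'd', 'c'] -> ['c', 'a', 'd']


Output: [0, 1, 2, 2, 1, 1, 1, 0, 1, 2]


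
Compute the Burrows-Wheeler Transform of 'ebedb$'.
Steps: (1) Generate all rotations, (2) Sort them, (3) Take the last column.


Rotations (sorted):
  0: $ebedb -> last char: b
  1: b$ebed -> last char: d
  2: bedb$e -> last char: e
  3: db$ebe -> last char: e
  4: ebedb$ -> last char: $
  5: edb$eb -> last char: b


BWT = bdee$b


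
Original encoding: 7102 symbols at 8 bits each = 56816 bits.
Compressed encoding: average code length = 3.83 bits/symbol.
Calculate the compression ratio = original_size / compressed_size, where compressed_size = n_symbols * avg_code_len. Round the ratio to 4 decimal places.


original_size = n_symbols * orig_bits = 7102 * 8 = 56816 bits
compressed_size = n_symbols * avg_code_len = 7102 * 3.83 = 27200.66 bits
ratio = original_size / compressed_size = 56816 / 27200.66 = 2.0888

Compression ratio = 2.0888


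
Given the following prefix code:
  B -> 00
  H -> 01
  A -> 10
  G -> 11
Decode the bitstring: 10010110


Decoding step by step:
Bits 10 -> A
Bits 01 -> H
Bits 01 -> H
Bits 10 -> A


Decoded message: AHHA


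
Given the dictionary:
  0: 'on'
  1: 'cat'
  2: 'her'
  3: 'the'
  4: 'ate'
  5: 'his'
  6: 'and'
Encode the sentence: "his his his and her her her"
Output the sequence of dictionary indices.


Look up each word in the dictionary:
  'his' -> 5
  'his' -> 5
  'his' -> 5
  'and' -> 6
  'her' -> 2
  'her' -> 2
  'her' -> 2

Encoded: [5, 5, 5, 6, 2, 2, 2]


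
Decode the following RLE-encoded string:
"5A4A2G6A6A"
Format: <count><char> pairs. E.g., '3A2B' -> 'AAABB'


Expanding each <count><char> pair:
  5A -> 'AAAAA'
  4A -> 'AAAA'
  2G -> 'GG'
  6A -> 'AAAAAA'
  6A -> 'AAAAAA'

Decoded = AAAAAAAAAGGAAAAAAAAAAAA


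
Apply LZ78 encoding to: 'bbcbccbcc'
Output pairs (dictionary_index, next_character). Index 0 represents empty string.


LZ78 encoding steps:
Dictionary: {0: ''}
Step 1: w='' (idx 0), next='b' -> output (0, 'b'), add 'b' as idx 1
Step 2: w='b' (idx 1), next='c' -> output (1, 'c'), add 'bc' as idx 2
Step 3: w='bc' (idx 2), next='c' -> output (2, 'c'), add 'bcc' as idx 3
Step 4: w='bcc' (idx 3), end of input -> output (3, '')


Encoded: [(0, 'b'), (1, 'c'), (2, 'c'), (3, '')]


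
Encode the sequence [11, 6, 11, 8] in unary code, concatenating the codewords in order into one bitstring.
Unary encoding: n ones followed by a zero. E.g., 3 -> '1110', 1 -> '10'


Encode each number as n ones followed by a terminating 0:
  11 -> 111111111110 (12 bits)
  6 -> 1111110 (7 bits)
  11 -> 111111111110 (12 bits)
  8 -> 111111110 (9 bits)
Total length = 12 + 7 + 12 + 9 = 40 bits.

Unary([11, 6, 11, 8]) = 1111111111101111110111111111110111111110 (40 bits)


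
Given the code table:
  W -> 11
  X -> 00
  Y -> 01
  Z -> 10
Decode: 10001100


Decoding:
10 -> Z
00 -> X
11 -> W
00 -> X


Result: ZXWX


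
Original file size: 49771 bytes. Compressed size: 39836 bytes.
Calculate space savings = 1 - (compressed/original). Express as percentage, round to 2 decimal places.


ratio = compressed/original = 39836/49771 = 0.800386
savings = 1 - ratio = 1 - 0.800386 = 0.199614
as a percentage: 0.199614 * 100 = 19.96%

Space savings = 1 - 39836/49771 = 19.96%


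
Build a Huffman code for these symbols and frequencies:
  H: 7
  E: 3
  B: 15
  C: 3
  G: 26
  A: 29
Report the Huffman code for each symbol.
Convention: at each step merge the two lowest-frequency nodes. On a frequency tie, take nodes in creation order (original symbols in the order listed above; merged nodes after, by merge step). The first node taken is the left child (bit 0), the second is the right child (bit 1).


Huffman tree construction:
Step 1: Merge E(3) + C(3) = 6
Step 2: Merge (E+C)(6) + H(7) = 13
Step 3: Merge ((E+C)+H)(13) + B(15) = 28
Step 4: Merge G(26) + (((E+C)+H)+B)(28) = 54
Step 5: Merge A(29) + (G+(((E+C)+H)+B))(54) = 83
Read each symbol's code off the tree from the root (left child = 0, right child = 1).

Codes:
  H: 1101 (length 4)
  E: 11000 (length 5)
  B: 111 (length 3)
  C: 11001 (length 5)
  G: 10 (length 2)
  A: 0 (length 1)
Average code length: 184/83 = 2.2169 bits/symbol


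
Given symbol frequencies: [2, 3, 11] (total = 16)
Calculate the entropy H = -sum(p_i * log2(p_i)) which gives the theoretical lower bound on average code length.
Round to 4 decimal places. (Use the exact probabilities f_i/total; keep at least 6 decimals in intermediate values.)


Per-symbol terms -p_i * log2(p_i) with p_i = f_i/16:
  p = 2/16 = 0.125000: log2(p) = -3.000000, -p*log2(p) = 0.375000
  p = 3/16 = 0.187500: log2(p) = -2.415037, -p*log2(p) = 0.452820
  p = 11/16 = 0.687500: log2(p) = -0.540568, -p*log2(p) = 0.371641
H = 0.375000 + 0.452820 + 0.371641 = 1.199461

H = 1.1995 bits/symbol


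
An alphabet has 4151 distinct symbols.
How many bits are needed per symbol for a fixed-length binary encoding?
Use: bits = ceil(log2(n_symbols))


log2(4151) = 12.0192
Bracket: 2^12 = 4096 < 4151 <= 2^13 = 8192
So ceil(log2(4151)) = 13

bits = ceil(log2(4151)) = ceil(12.0192) = 13 bits


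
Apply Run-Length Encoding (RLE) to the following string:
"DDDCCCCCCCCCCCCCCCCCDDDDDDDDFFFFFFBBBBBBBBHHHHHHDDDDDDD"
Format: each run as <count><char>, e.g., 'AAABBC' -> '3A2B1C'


Scanning runs left to right:
  i=0: run of 'D' x 3 -> '3D'
  i=3: run of 'C' x 17 -> '17C'
  i=20: run of 'D' x 8 -> '8D'
  i=28: run of 'F' x 6 -> '6F'
  i=34: run of 'B' x 8 -> '8B'
  i=42: run of 'H' x 6 -> '6H'
  i=48: run of 'D' x 7 -> '7D'

RLE = 3D17C8D6F8B6H7D


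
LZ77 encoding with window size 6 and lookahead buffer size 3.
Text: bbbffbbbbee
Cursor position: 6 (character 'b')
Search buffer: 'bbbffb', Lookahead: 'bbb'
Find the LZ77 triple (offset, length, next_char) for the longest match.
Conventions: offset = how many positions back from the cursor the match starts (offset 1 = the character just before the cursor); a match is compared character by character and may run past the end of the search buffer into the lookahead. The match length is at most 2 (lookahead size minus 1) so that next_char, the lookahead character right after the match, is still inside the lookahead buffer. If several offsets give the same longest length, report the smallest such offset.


Try each offset into the search buffer:
  offset=1 (pos 5, char 'b'): match length 2
  offset=2 (pos 4, char 'f'): match length 0
  offset=3 (pos 3, char 'f'): match length 0
  offset=4 (pos 2, char 'b'): match length 1
  offset=5 (pos 1, char 'b'): match length 2
  offset=6 (pos 0, char 'b'): match length 2
Longest match has length 2, found at offsets 1, 5, 6; take the smallest, offset 1.
next_char = character at position 6 + 2 = 8 -> 'b'

Best match: offset=1, length=2 (matching 'bb' starting at position 5)
LZ77 triple: (1, 2, 'b')
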